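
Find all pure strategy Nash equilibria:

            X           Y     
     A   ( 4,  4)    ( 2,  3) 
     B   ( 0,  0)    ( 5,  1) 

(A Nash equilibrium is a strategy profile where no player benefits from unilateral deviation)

Nash equilibrium: (A, X), (B, Y)

Work:
Best responses:
  P1 vs X: payoffs [4, 0] → best response A (payoff 4)
  P1 vs Y: payoffs [2, 5] → best response B (payoff 5)
  P2 vs A: payoffs [4, 3] → best response X (payoff 4)
  P2 vs B: payoffs [0, 1] → best response Y (payoff 1)
Mutual best responses: (A,X), (B,Y) → Nash equilibria.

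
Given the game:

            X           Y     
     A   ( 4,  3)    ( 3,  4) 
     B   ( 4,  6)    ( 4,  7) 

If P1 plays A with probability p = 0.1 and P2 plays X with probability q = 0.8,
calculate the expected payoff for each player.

E[P1] = 3.98, E[P2] = 5.9

Work:
E[P1] = p·q·π₁(A,X) + p·(1-q)·π₁(A,Y) + (1-p)·q·π₁(B,X) + (1-p)·(1-q)·π₁(B,Y)
= 0.1·0.8·4 + 0.1·0.2·3 + 0.9·0.8·4 + 0.9·0.2·4
= 3.98

E[P2] = 5.9 (similar calculation)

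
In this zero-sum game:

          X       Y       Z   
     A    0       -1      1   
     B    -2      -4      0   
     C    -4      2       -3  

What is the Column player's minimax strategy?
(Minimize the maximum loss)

Column should play X, value = 0

Work:
Column player minimizes Row's maximum payoff:
Column X: max payoff to Row = 0
Column Y: max payoff to Row = 2
Column Z: max payoff to Row = 1
Minimum is 0, achieved by column X.
Minimax strategy: X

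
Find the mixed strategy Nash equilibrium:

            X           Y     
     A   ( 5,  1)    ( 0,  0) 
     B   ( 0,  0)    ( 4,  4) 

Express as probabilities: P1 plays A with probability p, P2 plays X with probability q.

p = 0.8, q = 0.4444

Work:
Find probabilities that make opponent indifferent:
P2 chooses q to make P1 indifferent between A and B
P1 chooses p to make P2 indifferent between X and Y
Mixed NE: P1 plays (A: 0.8, B: 0.2), P2 plays (X: 0.4444, Y: 0.5556)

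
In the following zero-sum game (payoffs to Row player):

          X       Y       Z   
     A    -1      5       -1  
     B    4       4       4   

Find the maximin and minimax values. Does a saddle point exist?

Maximin = 4, Minimax = 4, Saddle: True

Work:
Row minimums: [-1, 4] → maximin = 4
Column maximums: [4, 5, 4] → minimax = 4
Saddle point exists! Game value = 4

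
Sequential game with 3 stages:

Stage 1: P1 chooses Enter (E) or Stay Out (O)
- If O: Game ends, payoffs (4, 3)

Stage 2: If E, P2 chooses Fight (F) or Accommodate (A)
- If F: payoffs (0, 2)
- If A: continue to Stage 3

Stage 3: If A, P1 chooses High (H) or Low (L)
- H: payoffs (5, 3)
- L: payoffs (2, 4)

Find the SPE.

SPE: (E, A, H); Outcome (5, 3)

Work:
Stage 3: P1 chooses H (5 vs 2)
Stage 2: P2: F->2, A->3 (anticipating H). Choose A
Stage 1: P1: O->4, E->5 (anticipating A, H). Choose E
SPE path: E -> A -> H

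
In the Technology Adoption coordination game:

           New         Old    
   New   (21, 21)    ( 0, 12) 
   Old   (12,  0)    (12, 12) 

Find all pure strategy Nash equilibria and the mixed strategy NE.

Pure NE: (New, New) and (Old, Old); Mixed NE: p = 0.5714, q = 0.5714

Work:
Check pure NE:
(New, New): (21, 21) - no unilateral deviation beneficial
(Old, Old): (12, 12) - no unilateral deviation beneficial
Mixed NE: P1 plays New with p = 0.5714, P2 plays New with q = 0.5714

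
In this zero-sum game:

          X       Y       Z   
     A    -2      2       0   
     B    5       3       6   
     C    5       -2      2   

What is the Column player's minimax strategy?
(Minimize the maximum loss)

Column should play Y, value = 3

Work:
Column player minimizes Row's maximum payoff:
Column X: max payoff to Row = 5
Column Y: max payoff to Row = 3
Column Z: max payoff to Row = 6
Minimum is 3, achieved by column Y.
Minimax strategy: Y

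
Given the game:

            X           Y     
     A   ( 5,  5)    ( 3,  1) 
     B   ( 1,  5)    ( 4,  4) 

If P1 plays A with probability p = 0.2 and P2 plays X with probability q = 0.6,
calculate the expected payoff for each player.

E[P1] = 2.6, E[P2] = 4.36

Work:
E[P1] = p·q·π₁(A,X) + p·(1-q)·π₁(A,Y) + (1-p)·q·π₁(B,X) + (1-p)·(1-q)·π₁(B,Y)
= 0.2·0.6·5 + 0.2·0.4·3 + 0.8·0.6·1 + 0.8·0.4·4
= 2.6

E[P2] = 4.36 (similar calculation)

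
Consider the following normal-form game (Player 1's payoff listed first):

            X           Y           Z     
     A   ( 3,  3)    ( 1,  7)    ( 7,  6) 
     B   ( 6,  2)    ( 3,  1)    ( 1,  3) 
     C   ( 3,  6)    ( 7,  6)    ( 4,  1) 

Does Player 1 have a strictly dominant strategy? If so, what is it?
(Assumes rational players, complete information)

No strictly dominant strategy exists for Player 1

Work:
A strategy strictly dominates another if it gives a strictly higher payoff against every opponent action. Compare each pair of P1's strategies column-by-column:
  A vs B: [3 vs 6, 1 vs 3, 7 vs 1] → A does not strictly dominate B (column X: 3 ≤ 6)
  A vs C: [3 vs 3, 1 vs 7, 7 vs 4] → A does not strictly dominate C (column X: 3 ≤ 3)
  B vs A: [6 vs 3, 3 vs 1, 1 vs 7] → B does not strictly dominate A (column Z: 1 ≤ 7)
  B vs C: [6 vs 3, 3 vs 7, 1 vs 4] → B does not strictly dominate C (column Y: 3 ≤ 7)
  C vs A: [3 vs 3, 7 vs 1, 4 vs 7] → C does not strictly dominate A (column X: 3 ≤ 3)
  C vs B: [3 vs 6, 7 vs 3, 4 vs 1] → C does not strictly dominate B (column X: 3 ≤ 6)
No single strategy strictly dominates all others → no strictly dominant strategy.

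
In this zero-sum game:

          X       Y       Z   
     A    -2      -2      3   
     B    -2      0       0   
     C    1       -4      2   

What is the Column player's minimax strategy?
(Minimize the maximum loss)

Column should play Y, value = 0

Work:
Column player minimizes Row's maximum payoff:
Column X: max payoff to Row = 1
Column Y: max payoff to Row = 0
Column Z: max payoff to Row = 3
Minimum is 0, achieved by column Y.
Minimax strategy: Y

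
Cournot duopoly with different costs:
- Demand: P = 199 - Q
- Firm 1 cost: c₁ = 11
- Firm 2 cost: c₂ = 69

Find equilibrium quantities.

q₁* = 82.0, q₂* = 24.0

Work:
Reaction: q₁ = (199 - 11 - q₂)/2
Reaction: q₂ = (199 - 69 - q₁)/2
Solve simultaneously:
q₁* = (199 - 2×11 + 69)/3 = 82.0
q₂* = (199 - 2×69 + 11)/3 = 24.0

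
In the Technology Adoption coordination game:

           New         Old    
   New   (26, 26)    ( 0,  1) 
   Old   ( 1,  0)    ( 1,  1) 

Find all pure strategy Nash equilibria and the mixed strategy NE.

Pure NE: (New, New) and (Old, Old); Mixed NE: p = 0.0385, q = 0.0385

Work:
Check pure NE:
(New, New): (26, 26) - no unilateral deviation beneficial
(Old, Old): (1, 1) - no unilateral deviation beneficial
Mixed NE: P1 plays New with p = 0.0385, P2 plays New with q = 0.0385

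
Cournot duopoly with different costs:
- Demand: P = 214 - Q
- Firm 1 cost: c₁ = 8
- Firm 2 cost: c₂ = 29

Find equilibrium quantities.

q₁* = 75.67, q₂* = 54.67

Work:
Reaction: q₁ = (214 - 8 - q₂)/2
Reaction: q₂ = (214 - 29 - q₁)/2
Solve simultaneously:
q₁* = (214 - 2×8 + 29)/3 = 75.67
q₂* = (214 - 2×29 + 8)/3 = 54.67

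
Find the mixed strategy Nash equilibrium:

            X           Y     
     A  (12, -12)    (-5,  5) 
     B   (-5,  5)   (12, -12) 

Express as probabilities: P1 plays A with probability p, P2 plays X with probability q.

p = 0.5, q = 0.5

Work:
Find probabilities that make opponent indifferent:
P2 chooses q to make P1 indifferent between A and B
P1 chooses p to make P2 indifferent between X and Y
Mixed NE: P1 plays (A: 0.5, B: 0.5), P2 plays (X: 0.5, Y: 0.5)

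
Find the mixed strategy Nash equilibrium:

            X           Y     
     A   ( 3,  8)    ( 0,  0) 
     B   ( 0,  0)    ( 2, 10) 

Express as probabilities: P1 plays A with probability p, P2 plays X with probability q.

p = 0.5556, q = 0.4

Work:
Find probabilities that make opponent indifferent:
P2 chooses q to make P1 indifferent between A and B
P1 chooses p to make P2 indifferent between X and Y
Mixed NE: P1 plays (A: 0.5556, B: 0.4444), P2 plays (X: 0.4, Y: 0.6)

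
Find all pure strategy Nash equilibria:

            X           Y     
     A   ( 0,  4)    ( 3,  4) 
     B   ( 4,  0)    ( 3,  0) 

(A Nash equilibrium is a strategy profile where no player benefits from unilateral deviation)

Nash equilibrium: (A, Y), (B, X), (B, Y)

Work:
Best responses:
  P1 vs X: payoffs [0, 4] → best response B (payoff 4)
  P1 vs Y: payoffs [3, 3] → best response A/B (payoff 3)
  P2 vs A: payoffs [4, 4] → best response X/Y (payoff 4)
  P2 vs B: payoffs [0, 0] → best response X/Y (payoff 0)
Mutual best responses: (A,Y), (B,X), (B,Y) → Nash equilibria.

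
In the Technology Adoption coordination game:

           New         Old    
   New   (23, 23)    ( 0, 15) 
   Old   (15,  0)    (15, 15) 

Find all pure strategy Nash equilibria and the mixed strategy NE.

Pure NE: (New, New) and (Old, Old); Mixed NE: p = 0.6522, q = 0.6522

Work:
Check pure NE:
(New, New): (23, 23) - no unilateral deviation beneficial
(Old, Old): (15, 15) - no unilateral deviation beneficial
Mixed NE: P1 plays New with p = 0.6522, P2 plays New with q = 0.6522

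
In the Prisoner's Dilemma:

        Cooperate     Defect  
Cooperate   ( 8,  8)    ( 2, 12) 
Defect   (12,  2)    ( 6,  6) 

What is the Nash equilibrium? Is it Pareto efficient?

(Defect, Defect) is NE; not Pareto efficient

Work:
Defect dominates Cooperate for both players:
If P2 cooperates: Defect (12) > Cooperate (8)
If P2 defects: Defect (6) > Cooperate (2)
NE: (Defect, Defect) with payoff (6, 6)
But (Cooperate, Cooperate) = (8, 8) Pareto dominates (6, 6)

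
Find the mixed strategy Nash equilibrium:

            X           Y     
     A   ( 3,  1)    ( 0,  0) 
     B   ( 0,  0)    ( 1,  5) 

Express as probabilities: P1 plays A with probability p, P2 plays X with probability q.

p = 0.8333, q = 0.25

Work:
Find probabilities that make opponent indifferent:
P2 chooses q to make P1 indifferent between A and B
P1 chooses p to make P2 indifferent between X and Y
Mixed NE: P1 plays (A: 0.8333, B: 0.1667), P2 plays (X: 0.25, Y: 0.75)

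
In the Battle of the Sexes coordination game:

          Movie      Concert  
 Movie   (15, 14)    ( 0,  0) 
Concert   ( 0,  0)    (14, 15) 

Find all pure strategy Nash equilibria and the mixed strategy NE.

Pure NE: (Movie, Movie) and (Concert, Concert); Mixed NE: p = 0.5172, q = 0.4828

Work:
Check pure NE:
(Movie, Movie): (15, 14) - no unilateral deviation beneficial
(Concert, Concert): (14, 15) - no unilateral deviation beneficial
Mixed NE: P1 plays Movie with p = 0.5172, P2 plays Movie with q = 0.4828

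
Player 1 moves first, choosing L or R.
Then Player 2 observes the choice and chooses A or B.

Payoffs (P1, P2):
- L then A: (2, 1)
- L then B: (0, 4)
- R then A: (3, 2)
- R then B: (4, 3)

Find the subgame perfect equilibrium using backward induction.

P1 plays R, P2 plays B after L and B after R; Payoff (4, 3)

Work:
Backward induction:
After L: P2 chooses B → P1 gets 0
After R: P2 chooses B → P1 gets 4
P1 chooses R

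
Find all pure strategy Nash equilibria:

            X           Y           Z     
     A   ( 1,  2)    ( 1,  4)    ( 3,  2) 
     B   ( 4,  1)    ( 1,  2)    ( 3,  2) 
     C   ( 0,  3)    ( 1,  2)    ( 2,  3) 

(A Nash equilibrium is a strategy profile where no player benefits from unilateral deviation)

Nash equilibrium: (A, Y), (B, Y), (B, Z)

Work:
Best responses:
  P1 vs X: payoffs [1, 4, 0] → best response B (payoff 4)
  P1 vs Y: payoffs [1, 1, 1] → best response A/B/C (payoff 1)
  P1 vs Z: payoffs [3, 3, 2] → best response A/B (payoff 3)
  P2 vs A: payoffs [2, 4, 2] → best response Y (payoff 4)
  P2 vs B: payoffs [1, 2, 2] → best response Y/Z (payoff 2)
  P2 vs C: payoffs [3, 2, 3] → best response X/Z (payoff 3)
Mutual best responses: (A,Y), (B,Y), (B,Z) → Nash equilibria.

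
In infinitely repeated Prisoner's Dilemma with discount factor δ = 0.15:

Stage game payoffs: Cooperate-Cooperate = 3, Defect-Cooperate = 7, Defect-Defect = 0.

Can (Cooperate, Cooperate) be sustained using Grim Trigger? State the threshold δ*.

δ* = 0.5714; since δ = 0.15 < 0.5714, cooperation cannot be sustained

Work:
For Grim Trigger:
Cooperate forever: 3/(1-δ)
Defect then punished: 7 + 0·δ/(1-δ)
Need: 3/(1-δ) ≥ 7 + 0·δ/(1-δ)
Solving: δ ≥ (T-R)/(T-P) = (7-3)/(7-0) = 0.5714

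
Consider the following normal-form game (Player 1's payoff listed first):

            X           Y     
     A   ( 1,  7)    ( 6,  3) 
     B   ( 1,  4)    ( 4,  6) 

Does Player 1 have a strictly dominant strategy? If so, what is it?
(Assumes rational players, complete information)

No strictly dominant strategy exists for Player 1

Work:
A strategy strictly dominates another if it gives a strictly higher payoff against every opponent action. Compare each pair of P1's strategies column-by-column:
  A vs B: [1 vs 1, 6 vs 4] → A does not strictly dominate B (column X: 1 ≤ 1)
  B vs A: [1 vs 1, 4 vs 6] → B does not strictly dominate A (column X: 1 ≤ 1)
No single strategy strictly dominates all others → no strictly dominant strategy.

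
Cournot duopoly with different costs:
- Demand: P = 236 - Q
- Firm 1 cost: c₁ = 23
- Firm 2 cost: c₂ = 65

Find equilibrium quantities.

q₁* = 85.0, q₂* = 43.0

Work:
Reaction: q₁ = (236 - 23 - q₂)/2
Reaction: q₂ = (236 - 65 - q₁)/2
Solve simultaneously:
q₁* = (236 - 2×23 + 65)/3 = 85.0
q₂* = (236 - 2×65 + 23)/3 = 43.0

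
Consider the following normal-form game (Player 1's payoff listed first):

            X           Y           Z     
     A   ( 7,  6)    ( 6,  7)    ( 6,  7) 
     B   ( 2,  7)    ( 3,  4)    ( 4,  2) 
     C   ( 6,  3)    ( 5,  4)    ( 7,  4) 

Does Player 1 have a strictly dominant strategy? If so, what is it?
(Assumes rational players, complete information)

No strictly dominant strategy exists for Player 1

Work:
A strategy strictly dominates another if it gives a strictly higher payoff against every opponent action. Compare each pair of P1's strategies column-by-column:
  A vs B: [7 vs 2, 6 vs 3, 6 vs 4] → A strictly dominates B
  A vs C: [7 vs 6, 6 vs 5, 6 vs 7] → A does not strictly dominate C (column Z: 6 ≤ 7)
  B vs A: [2 vs 7, 3 vs 6, 4 vs 6] → B does not strictly dominate A (column X: 2 ≤ 7)
  B vs C: [2 vs 6, 3 vs 5, 4 vs 7] → B does not strictly dominate C (column X: 2 ≤ 6)
  C vs A: [6 vs 7, 5 vs 6, 7 vs 6] → C does not strictly dominate A (column X: 6 ≤ 7)
  C vs B: [6 vs 2, 5 vs 3, 7 vs 4] → C strictly dominates B
No single strategy strictly dominates all others → no strictly dominant strategy.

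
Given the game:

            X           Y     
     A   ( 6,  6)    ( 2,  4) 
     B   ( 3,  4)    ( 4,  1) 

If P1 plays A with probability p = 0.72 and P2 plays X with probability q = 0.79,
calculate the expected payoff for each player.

E[P1] = 4.614, E[P2] = 4.9612

Work:
E[P1] = p·q·π₁(A,X) + p·(1-q)·π₁(A,Y) + (1-p)·q·π₁(B,X) + (1-p)·(1-q)·π₁(B,Y)
= 0.72·0.79·6 + 0.72·0.21·2 + 0.28·0.79·3 + 0.28·0.21·4
= 4.614

E[P2] = 4.9612 (similar calculation)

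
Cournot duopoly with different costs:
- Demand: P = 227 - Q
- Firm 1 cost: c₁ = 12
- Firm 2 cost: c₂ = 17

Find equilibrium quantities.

q₁* = 73.33, q₂* = 68.33

Work:
Reaction: q₁ = (227 - 12 - q₂)/2
Reaction: q₂ = (227 - 17 - q₁)/2
Solve simultaneously:
q₁* = (227 - 2×12 + 17)/3 = 73.33
q₂* = (227 - 2×17 + 12)/3 = 68.33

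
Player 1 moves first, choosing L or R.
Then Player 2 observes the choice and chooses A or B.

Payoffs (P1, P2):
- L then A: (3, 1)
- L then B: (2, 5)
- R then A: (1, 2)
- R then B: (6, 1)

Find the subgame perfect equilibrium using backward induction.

P1 plays L, P2 plays B after L and A after R; Payoff (2, 5)

Work:
Backward induction:
After L: P2 chooses B → P1 gets 2
After R: P2 chooses A → P1 gets 1
P1 chooses L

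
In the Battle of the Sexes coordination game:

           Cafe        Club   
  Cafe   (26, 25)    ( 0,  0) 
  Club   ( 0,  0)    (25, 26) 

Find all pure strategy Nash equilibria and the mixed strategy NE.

Pure NE: (Cafe, Cafe) and (Club, Club); Mixed NE: p = 0.5098, q = 0.4902

Work:
Check pure NE:
(Cafe, Cafe): (26, 25) - no unilateral deviation beneficial
(Club, Club): (25, 26) - no unilateral deviation beneficial
Mixed NE: P1 plays Cafe with p = 0.5098, P2 plays Cafe with q = 0.4902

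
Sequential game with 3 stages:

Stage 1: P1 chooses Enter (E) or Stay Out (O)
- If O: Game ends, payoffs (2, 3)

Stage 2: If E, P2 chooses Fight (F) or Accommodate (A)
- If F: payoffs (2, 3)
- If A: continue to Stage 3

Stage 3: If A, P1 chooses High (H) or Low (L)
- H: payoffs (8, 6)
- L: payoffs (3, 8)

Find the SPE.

SPE: (E, A, H); Outcome (8, 6)

Work:
Stage 3: P1 chooses H (8 vs 3)
Stage 2: P2: F->3, A->6 (anticipating H). Choose A
Stage 1: P1: O->2, E->8 (anticipating A, H). Choose E
SPE path: E -> A -> H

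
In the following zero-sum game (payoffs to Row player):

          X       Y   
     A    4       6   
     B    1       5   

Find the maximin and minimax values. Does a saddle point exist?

Maximin = 4, Minimax = 4, Saddle: True

Work:
Row minimums: [4, 1] → maximin = 4
Column maximums: [4, 6] → minimax = 4
Saddle point exists! Game value = 4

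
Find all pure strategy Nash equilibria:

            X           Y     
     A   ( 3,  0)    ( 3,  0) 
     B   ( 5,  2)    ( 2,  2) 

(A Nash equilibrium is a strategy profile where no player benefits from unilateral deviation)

Nash equilibrium: (A, Y), (B, X)

Work:
Best responses:
  P1 vs X: payoffs [3, 5] → best response B (payoff 5)
  P1 vs Y: payoffs [3, 2] → best response A (payoff 3)
  P2 vs A: payoffs [0, 0] → best response X/Y (payoff 0)
  P2 vs B: payoffs [2, 2] → best response X/Y (payoff 2)
Mutual best responses: (A,Y), (B,X) → Nash equilibria.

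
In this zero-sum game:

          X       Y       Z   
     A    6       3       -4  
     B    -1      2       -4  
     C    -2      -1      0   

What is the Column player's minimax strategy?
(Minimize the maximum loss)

Column should play Z, value = 0

Work:
Column player minimizes Row's maximum payoff:
Column X: max payoff to Row = 6
Column Y: max payoff to Row = 3
Column Z: max payoff to Row = 0
Minimum is 0, achieved by column Z.
Minimax strategy: Z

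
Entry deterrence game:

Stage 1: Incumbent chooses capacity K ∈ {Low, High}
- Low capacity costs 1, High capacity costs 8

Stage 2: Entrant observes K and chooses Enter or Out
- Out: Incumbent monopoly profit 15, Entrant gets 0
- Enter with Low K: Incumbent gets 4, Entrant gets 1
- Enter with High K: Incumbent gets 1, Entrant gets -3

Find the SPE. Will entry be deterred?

SPE: (High, Enter|Low, Out|High); Entry deterred. Incumbent net profit = 7

Work:
After Low K: Entrant enters (1 > 0)
After High K: Entrant stays out (-3 < 0)
Incumbent: Low → 4−1=3, High → 15−8=7
Incumbent chooses High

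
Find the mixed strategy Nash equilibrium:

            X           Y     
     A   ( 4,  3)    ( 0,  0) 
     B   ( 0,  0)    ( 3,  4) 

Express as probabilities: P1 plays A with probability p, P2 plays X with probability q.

p = 0.5714, q = 0.4286

Work:
Find probabilities that make opponent indifferent:
P2 chooses q to make P1 indifferent between A and B
P1 chooses p to make P2 indifferent between X and Y
Mixed NE: P1 plays (A: 0.5714, B: 0.4286), P2 plays (X: 0.4286, Y: 0.5714)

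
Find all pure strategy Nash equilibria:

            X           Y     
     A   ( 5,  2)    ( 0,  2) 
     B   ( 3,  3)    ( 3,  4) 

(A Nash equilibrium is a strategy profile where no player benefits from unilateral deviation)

Nash equilibrium: (A, X), (B, Y)

Work:
Best responses:
  P1 vs X: payoffs [5, 3] → best response A (payoff 5)
  P1 vs Y: payoffs [0, 3] → best response B (payoff 3)
  P2 vs A: payoffs [2, 2] → best response X/Y (payoff 2)
  P2 vs B: payoffs [3, 4] → best response Y (payoff 4)
Mutual best responses: (A,X), (B,Y) → Nash equilibria.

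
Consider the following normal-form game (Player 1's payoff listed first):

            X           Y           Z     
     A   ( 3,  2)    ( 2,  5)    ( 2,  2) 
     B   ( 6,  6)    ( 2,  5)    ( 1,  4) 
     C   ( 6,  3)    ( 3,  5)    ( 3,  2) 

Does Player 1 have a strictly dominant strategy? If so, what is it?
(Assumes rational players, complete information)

No strictly dominant strategy exists for Player 1

Work:
A strategy strictly dominates another if it gives a strictly higher payoff against every opponent action. Compare each pair of P1's strategies column-by-column:
  A vs B: [3 vs 6, 2 vs 2, 2 vs 1] → A does not strictly dominate B (column X: 3 ≤ 6)
  A vs C: [3 vs 6, 2 vs 3, 2 vs 3] → A does not strictly dominate C (column X: 3 ≤ 6)
  B vs A: [6 vs 3, 2 vs 2, 1 vs 2] → B does not strictly dominate A (column Y: 2 ≤ 2)
  B vs C: [6 vs 6, 2 vs 3, 1 vs 3] → B does not strictly dominate C (column X: 6 ≤ 6)
  C vs A: [6 vs 3, 3 vs 2, 3 vs 2] → C strictly dominates A
  C vs B: [6 vs 6, 3 vs 2, 3 vs 1] → C does not strictly dominate B (column X: 6 ≤ 6)
No single strategy strictly dominates all others → no strictly dominant strategy.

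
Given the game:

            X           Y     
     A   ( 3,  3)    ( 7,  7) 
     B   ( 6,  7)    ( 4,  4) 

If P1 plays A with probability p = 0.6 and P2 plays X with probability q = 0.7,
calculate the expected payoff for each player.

E[P1] = 4.68, E[P2] = 4.96

Work:
E[P1] = p·q·π₁(A,X) + p·(1-q)·π₁(A,Y) + (1-p)·q·π₁(B,X) + (1-p)·(1-q)·π₁(B,Y)
= 0.6·0.7·3 + 0.6·0.3·7 + 0.4·0.7·6 + 0.4·0.3·4
= 4.68

E[P2] = 4.96 (similar calculation)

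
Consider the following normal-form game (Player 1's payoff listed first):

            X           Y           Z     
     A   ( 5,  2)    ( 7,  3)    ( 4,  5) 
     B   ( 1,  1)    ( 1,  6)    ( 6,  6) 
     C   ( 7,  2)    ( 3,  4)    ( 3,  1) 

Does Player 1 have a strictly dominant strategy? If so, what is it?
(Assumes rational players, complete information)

No strictly dominant strategy exists for Player 1

Work:
A strategy strictly dominates another if it gives a strictly higher payoff against every opponent action. Compare each pair of P1's strategies column-by-column:
  A vs B: [5 vs 1, 7 vs 1, 4 vs 6] → A does not strictly dominate B (column Z: 4 ≤ 6)
  A vs C: [5 vs 7, 7 vs 3, 4 vs 3] → A does not strictly dominate C (column X: 5 ≤ 7)
  B vs A: [1 vs 5, 1 vs 7, 6 vs 4] → B does not strictly dominate A (column X: 1 ≤ 5)
  B vs C: [1 vs 7, 1 vs 3, 6 vs 3] → B does not strictly dominate C (column X: 1 ≤ 7)
  C vs A: [7 vs 5, 3 vs 7, 3 vs 4] → C does not strictly dominate A (column Y: 3 ≤ 7)
  C vs B: [7 vs 1, 3 vs 1, 3 vs 6] → C does not strictly dominate B (column Z: 3 ≤ 6)
No single strategy strictly dominates all others → no strictly dominant strategy.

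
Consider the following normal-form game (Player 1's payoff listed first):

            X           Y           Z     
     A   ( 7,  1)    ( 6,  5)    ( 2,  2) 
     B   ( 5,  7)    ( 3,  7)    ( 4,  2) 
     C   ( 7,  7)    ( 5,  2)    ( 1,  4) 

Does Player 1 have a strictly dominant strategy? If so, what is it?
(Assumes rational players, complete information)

No strictly dominant strategy exists for Player 1

Work:
A strategy strictly dominates another if it gives a strictly higher payoff against every opponent action. Compare each pair of P1's strategies column-by-column:
  A vs B: [7 vs 5, 6 vs 3, 2 vs 4] → A does not strictly dominate B (column Z: 2 ≤ 4)
  A vs C: [7 vs 7, 6 vs 5, 2 vs 1] → A does not strictly dominate C (column X: 7 ≤ 7)
  B vs A: [5 vs 7, 3 vs 6, 4 vs 2] → B does not strictly dominate A (column X: 5 ≤ 7)
  B vs C: [5 vs 7, 3 vs 5, 4 vs 1] → B does not strictly dominate C (column X: 5 ≤ 7)
  C vs A: [7 vs 7, 5 vs 6, 1 vs 2] → C does not strictly dominate A (column X: 7 ≤ 7)
  C vs B: [7 vs 5, 5 vs 3, 1 vs 4] → C does not strictly dominate B (column Z: 1 ≤ 4)
No single strategy strictly dominates all others → no strictly dominant strategy.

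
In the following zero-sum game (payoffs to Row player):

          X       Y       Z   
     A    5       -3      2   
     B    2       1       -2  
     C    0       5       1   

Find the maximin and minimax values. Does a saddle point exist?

Maximin = 0, Minimax = 2, Saddle: False

Work:
Row minimums: [-3, -2, 0] → maximin = 0
Column maximums: [5, 5, 2] → minimax = 2
No saddle point (maximin ≠ minimax). Mixed strategy needed.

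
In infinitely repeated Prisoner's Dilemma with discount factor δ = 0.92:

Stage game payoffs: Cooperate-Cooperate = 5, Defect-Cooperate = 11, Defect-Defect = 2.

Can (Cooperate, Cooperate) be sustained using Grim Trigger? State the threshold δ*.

δ* = 0.6667; since δ = 0.92 ≥ 0.6667, cooperation can be sustained

Work:
For Grim Trigger:
Cooperate forever: 5/(1-δ)
Defect then punished: 11 + 2·δ/(1-δ)
Need: 5/(1-δ) ≥ 11 + 2·δ/(1-δ)
Solving: δ ≥ (T-R)/(T-P) = (11-5)/(11-2) = 0.6667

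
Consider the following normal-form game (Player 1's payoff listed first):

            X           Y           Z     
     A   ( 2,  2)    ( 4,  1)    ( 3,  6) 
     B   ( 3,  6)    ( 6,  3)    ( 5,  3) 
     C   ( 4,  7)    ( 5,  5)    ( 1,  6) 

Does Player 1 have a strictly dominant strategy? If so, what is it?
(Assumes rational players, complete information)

No strictly dominant strategy exists for Player 1

Work:
A strategy strictly dominates another if it gives a strictly higher payoff against every opponent action. Compare each pair of P1's strategies column-by-column:
  A vs B: [2 vs 3, 4 vs 6, 3 vs 5] → A does not strictly dominate B (column X: 2 ≤ 3)
  A vs C: [2 vs 4, 4 vs 5, 3 vs 1] → A does not strictly dominate C (column X: 2 ≤ 4)
  B vs A: [3 vs 2, 6 vs 4, 5 vs 3] → B strictly dominates A
  B vs C: [3 vs 4, 6 vs 5, 5 vs 1] → B does not strictly dominate C (column X: 3 ≤ 4)
  C vs A: [4 vs 2, 5 vs 4, 1 vs 3] → C does not strictly dominate A (column Z: 1 ≤ 3)
  C vs B: [4 vs 3, 5 vs 6, 1 vs 5] → C does not strictly dominate B (column Y: 5 ≤ 6)
No single strategy strictly dominates all others → no strictly dominant strategy.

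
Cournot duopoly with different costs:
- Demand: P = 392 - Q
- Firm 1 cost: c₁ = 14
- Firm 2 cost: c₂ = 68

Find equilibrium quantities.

q₁* = 144.0, q₂* = 90.0

Work:
Reaction: q₁ = (392 - 14 - q₂)/2
Reaction: q₂ = (392 - 68 - q₁)/2
Solve simultaneously:
q₁* = (392 - 2×14 + 68)/3 = 144.0
q₂* = (392 - 2×68 + 14)/3 = 90.0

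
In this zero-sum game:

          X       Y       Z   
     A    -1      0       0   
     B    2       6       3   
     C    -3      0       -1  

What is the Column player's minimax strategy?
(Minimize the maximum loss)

Column should play X, value = 2

Work:
Column player minimizes Row's maximum payoff:
Column X: max payoff to Row = 2
Column Y: max payoff to Row = 6
Column Z: max payoff to Row = 3
Minimum is 2, achieved by column X.
Minimax strategy: X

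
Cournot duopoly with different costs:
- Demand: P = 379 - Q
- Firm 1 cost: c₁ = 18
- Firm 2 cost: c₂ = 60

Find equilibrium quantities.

q₁* = 134.33, q₂* = 92.33

Work:
Reaction: q₁ = (379 - 18 - q₂)/2
Reaction: q₂ = (379 - 60 - q₁)/2
Solve simultaneously:
q₁* = (379 - 2×18 + 60)/3 = 134.33
q₂* = (379 - 2×60 + 18)/3 = 92.33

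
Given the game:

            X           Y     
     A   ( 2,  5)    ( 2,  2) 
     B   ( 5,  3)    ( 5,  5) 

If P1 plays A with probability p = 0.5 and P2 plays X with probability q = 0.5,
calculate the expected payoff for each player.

E[P1] = 3.5, E[P2] = 3.75

Work:
E[P1] = p·q·π₁(A,X) + p·(1-q)·π₁(A,Y) + (1-p)·q·π₁(B,X) + (1-p)·(1-q)·π₁(B,Y)
= 0.5·0.5·2 + 0.5·0.5·2 + 0.5·0.5·5 + 0.5·0.5·5
= 3.5

E[P2] = 3.75 (similar calculation)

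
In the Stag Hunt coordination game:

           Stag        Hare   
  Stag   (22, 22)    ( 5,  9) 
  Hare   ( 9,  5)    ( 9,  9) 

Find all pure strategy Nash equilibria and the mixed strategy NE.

Pure NE: (Stag, Stag) and (Hare, Hare); Mixed NE: p = 0.2353, q = 0.2353

Work:
Check pure NE:
(Stag, Stag): (22, 22) - no unilateral deviation beneficial
(Hare, Hare): (9, 9) - no unilateral deviation beneficial
Mixed NE: P1 plays Stag with p = 0.2353, P2 plays Stag with q = 0.2353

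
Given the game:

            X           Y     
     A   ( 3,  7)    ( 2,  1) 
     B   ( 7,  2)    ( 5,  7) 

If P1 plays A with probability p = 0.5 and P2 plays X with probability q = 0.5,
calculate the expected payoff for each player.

E[P1] = 4.25, E[P2] = 4.25

Work:
E[P1] = p·q·π₁(A,X) + p·(1-q)·π₁(A,Y) + (1-p)·q·π₁(B,X) + (1-p)·(1-q)·π₁(B,Y)
= 0.5·0.5·3 + 0.5·0.5·2 + 0.5·0.5·7 + 0.5·0.5·5
= 4.25

E[P2] = 4.25 (similar calculation)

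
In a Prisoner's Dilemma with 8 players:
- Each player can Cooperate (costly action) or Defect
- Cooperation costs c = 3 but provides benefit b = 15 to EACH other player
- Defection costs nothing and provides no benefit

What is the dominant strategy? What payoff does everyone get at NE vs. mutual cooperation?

Dominant: Defect; NE payoff = 0; Coop payoff = 102

Work:
Defect dominates (saves cost c = 3, benefit to others is external)
NE: All defect → everyone gets 0
If all cooperate: each receives (7)×15 - 3 = 102
Social dilemma: 102 > 0 but NE gives 0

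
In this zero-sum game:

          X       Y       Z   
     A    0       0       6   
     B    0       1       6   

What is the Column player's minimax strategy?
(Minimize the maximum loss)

Column should play X, value = 0

Work:
Column player minimizes Row's maximum payoff:
Column X: max payoff to Row = 0
Column Y: max payoff to Row = 1
Column Z: max payoff to Row = 6
Minimum is 0, achieved by column X.
Minimax strategy: X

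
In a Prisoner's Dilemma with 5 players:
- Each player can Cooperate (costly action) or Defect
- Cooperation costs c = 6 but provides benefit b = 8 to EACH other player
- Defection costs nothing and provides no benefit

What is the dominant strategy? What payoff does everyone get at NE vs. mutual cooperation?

Dominant: Defect; NE payoff = 0; Coop payoff = 26

Work:
Defect dominates (saves cost c = 6, benefit to others is external)
NE: All defect → everyone gets 0
If all cooperate: each receives (4)×8 - 6 = 26
Social dilemma: 26 > 0 but NE gives 0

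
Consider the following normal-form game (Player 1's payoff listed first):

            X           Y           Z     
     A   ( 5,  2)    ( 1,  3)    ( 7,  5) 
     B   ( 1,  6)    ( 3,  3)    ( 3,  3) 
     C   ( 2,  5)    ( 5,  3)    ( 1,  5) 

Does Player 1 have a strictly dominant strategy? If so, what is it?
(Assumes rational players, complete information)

No strictly dominant strategy exists for Player 1

Work:
A strategy strictly dominates another if it gives a strictly higher payoff against every opponent action. Compare each pair of P1's strategies column-by-column:
  A vs B: [5 vs 1, 1 vs 3, 7 vs 3] → A does not strictly dominate B (column Y: 1 ≤ 3)
  A vs C: [5 vs 2, 1 vs 5, 7 vs 1] → A does not strictly dominate C (column Y: 1 ≤ 5)
  B vs A: [1 vs 5, 3 vs 1, 3 vs 7] → B does not strictly dominate A (column X: 1 ≤ 5)
  B vs C: [1 vs 2, 3 vs 5, 3 vs 1] → B does not strictly dominate C (column X: 1 ≤ 2)
  C vs A: [2 vs 5, 5 vs 1, 1 vs 7] → C does not strictly dominate A (column X: 2 ≤ 5)
  C vs B: [2 vs 1, 5 vs 3, 1 vs 3] → C does not strictly dominate B (column Z: 1 ≤ 3)
No single strategy strictly dominates all others → no strictly dominant strategy.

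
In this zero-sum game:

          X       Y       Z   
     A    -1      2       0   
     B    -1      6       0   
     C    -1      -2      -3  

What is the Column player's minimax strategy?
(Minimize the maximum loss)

Column should play X, value = -1

Work:
Column player minimizes Row's maximum payoff:
Column X: max payoff to Row = -1
Column Y: max payoff to Row = 6
Column Z: max payoff to Row = 0
Minimum is -1, achieved by column X.
Minimax strategy: X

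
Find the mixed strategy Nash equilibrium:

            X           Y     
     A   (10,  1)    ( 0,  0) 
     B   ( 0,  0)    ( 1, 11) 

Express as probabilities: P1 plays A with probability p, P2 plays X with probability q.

p = 0.9167, q = 0.0909

Work:
Find probabilities that make opponent indifferent:
P2 chooses q to make P1 indifferent between A and B
P1 chooses p to make P2 indifferent between X and Y
Mixed NE: P1 plays (A: 0.9167, B: 0.0833), P2 plays (X: 0.0909, Y: 0.9091)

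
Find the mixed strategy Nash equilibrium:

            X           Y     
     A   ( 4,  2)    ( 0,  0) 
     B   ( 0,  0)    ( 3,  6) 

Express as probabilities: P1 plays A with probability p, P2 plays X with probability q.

p = 0.75, q = 0.4286

Work:
Find probabilities that make opponent indifferent:
P2 chooses q to make P1 indifferent between A and B
P1 chooses p to make P2 indifferent between X and Y
Mixed NE: P1 plays (A: 0.75, B: 0.25), P2 plays (X: 0.4286, Y: 0.5714)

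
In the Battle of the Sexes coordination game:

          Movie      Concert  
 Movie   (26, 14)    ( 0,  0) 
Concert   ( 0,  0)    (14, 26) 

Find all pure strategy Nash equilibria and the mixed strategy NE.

Pure NE: (Movie, Movie) and (Concert, Concert); Mixed NE: p = 0.65, q = 0.35

Work:
Check pure NE:
(Movie, Movie): (26, 14) - no unilateral deviation beneficial
(Concert, Concert): (14, 26) - no unilateral deviation beneficial
Mixed NE: P1 plays Movie with p = 0.65, P2 plays Movie with q = 0.35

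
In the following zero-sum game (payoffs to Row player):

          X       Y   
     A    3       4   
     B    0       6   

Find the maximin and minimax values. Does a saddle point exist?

Maximin = 3, Minimax = 3, Saddle: True

Work:
Row minimums: [3, 0] → maximin = 3
Column maximums: [3, 6] → minimax = 3
Saddle point exists! Game value = 3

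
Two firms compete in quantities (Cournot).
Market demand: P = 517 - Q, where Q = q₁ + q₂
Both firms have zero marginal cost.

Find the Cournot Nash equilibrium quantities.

q₁* = q₂* = 172.33; P* = 172.33

Work:
Profit: π_i = P·q_i = (a - q_i - q_j)·q_i
FOC: ∂π_i/∂q_i = a - 2q_i - q_j = 0
Reaction function: q_i = (517 - q_j)/2
Symmetry: q* = 517/3 = 172.33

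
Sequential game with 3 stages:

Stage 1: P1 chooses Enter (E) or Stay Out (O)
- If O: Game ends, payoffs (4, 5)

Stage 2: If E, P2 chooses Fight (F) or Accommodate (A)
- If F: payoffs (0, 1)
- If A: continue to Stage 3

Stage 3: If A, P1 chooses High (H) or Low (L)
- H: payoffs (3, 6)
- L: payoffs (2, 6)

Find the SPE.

SPE: (O, A, H); Outcome (4, 5)

Work:
Stage 3: P1 chooses H (3 vs 2)
Stage 2: P2: F->1, A->6 (anticipating H). Choose A
Stage 1: P1: O->4, E->3 (anticipating A, H). Choose O
SPE path: O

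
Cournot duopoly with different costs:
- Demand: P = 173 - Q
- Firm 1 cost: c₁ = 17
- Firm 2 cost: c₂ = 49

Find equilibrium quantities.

q₁* = 62.67, q₂* = 30.67

Work:
Reaction: q₁ = (173 - 17 - q₂)/2
Reaction: q₂ = (173 - 49 - q₁)/2
Solve simultaneously:
q₁* = (173 - 2×17 + 49)/3 = 62.67
q₂* = (173 - 2×49 + 17)/3 = 30.67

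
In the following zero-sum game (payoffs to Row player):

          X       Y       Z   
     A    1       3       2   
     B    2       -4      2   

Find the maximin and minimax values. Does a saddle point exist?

Maximin = 1, Minimax = 2, Saddle: False

Work:
Row minimums: [1, -4] → maximin = 1
Column maximums: [2, 3, 2] → minimax = 2
No saddle point (maximin ≠ minimax). Mixed strategy needed.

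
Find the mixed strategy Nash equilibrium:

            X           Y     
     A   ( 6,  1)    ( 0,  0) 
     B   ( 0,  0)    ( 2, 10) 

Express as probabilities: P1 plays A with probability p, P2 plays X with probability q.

p = 0.9091, q = 0.25

Work:
Find probabilities that make opponent indifferent:
P2 chooses q to make P1 indifferent between A and B
P1 chooses p to make P2 indifferent between X and Y
Mixed NE: P1 plays (A: 0.9091, B: 0.0909), P2 plays (X: 0.25, Y: 0.75)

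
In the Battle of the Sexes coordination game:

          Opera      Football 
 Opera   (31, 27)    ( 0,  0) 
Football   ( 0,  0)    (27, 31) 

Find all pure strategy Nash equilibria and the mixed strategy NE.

Pure NE: (Opera, Opera) and (Football, Football); Mixed NE: p = 0.5345, q = 0.4655

Work:
Check pure NE:
(Opera, Opera): (31, 27) - no unilateral deviation beneficial
(Football, Football): (27, 31) - no unilateral deviation beneficial
Mixed NE: P1 plays Opera with p = 0.5345, P2 plays Opera with q = 0.4655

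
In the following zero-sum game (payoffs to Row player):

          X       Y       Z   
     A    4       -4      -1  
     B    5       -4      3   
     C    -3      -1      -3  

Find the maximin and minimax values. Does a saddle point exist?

Maximin = -3, Minimax = -1, Saddle: False

Work:
Row minimums: [-4, -4, -3] → maximin = -3
Column maximums: [5, -1, 3] → minimax = -1
No saddle point (maximin ≠ minimax). Mixed strategy needed.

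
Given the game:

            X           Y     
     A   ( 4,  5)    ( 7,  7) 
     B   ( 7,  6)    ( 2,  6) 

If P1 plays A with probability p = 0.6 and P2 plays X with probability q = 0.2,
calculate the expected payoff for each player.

E[P1] = 5.04, E[P2] = 6.36

Work:
E[P1] = p·q·π₁(A,X) + p·(1-q)·π₁(A,Y) + (1-p)·q·π₁(B,X) + (1-p)·(1-q)·π₁(B,Y)
= 0.6·0.2·4 + 0.6·0.8·7 + 0.4·0.2·7 + 0.4·0.8·2
= 5.04

E[P2] = 6.36 (similar calculation)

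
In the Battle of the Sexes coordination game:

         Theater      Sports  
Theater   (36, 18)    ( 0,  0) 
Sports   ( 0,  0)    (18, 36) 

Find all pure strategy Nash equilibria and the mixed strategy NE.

Pure NE: (Theater, Theater) and (Sports, Sports); Mixed NE: p = 0.6667, q = 0.3333

Work:
Check pure NE:
(Theater, Theater): (36, 18) - no unilateral deviation beneficial
(Sports, Sports): (18, 36) - no unilateral deviation beneficial
Mixed NE: P1 plays Theater with p = 0.6667, P2 plays Theater with q = 0.3333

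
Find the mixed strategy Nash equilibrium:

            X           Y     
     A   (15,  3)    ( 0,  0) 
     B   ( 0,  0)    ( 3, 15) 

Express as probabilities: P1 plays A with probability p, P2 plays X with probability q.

p = 0.8333, q = 0.1667

Work:
Find probabilities that make opponent indifferent:
P2 chooses q to make P1 indifferent between A and B
P1 chooses p to make P2 indifferent between X and Y
Mixed NE: P1 plays (A: 0.8333, B: 0.1667), P2 plays (X: 0.1667, Y: 0.8333)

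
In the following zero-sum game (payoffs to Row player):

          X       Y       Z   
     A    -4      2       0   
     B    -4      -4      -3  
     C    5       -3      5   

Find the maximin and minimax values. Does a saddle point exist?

Maximin = -3, Minimax = 2, Saddle: False

Work:
Row minimums: [-4, -4, -3] → maximin = -3
Column maximums: [5, 2, 5] → minimax = 2
No saddle point (maximin ≠ minimax). Mixed strategy needed.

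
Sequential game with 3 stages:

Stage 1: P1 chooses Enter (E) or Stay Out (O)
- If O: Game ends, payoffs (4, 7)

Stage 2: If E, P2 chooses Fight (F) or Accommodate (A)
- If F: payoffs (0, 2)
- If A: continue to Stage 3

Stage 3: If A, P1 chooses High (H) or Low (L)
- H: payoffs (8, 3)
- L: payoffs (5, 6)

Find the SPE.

SPE: (E, A, H); Outcome (8, 3)

Work:
Stage 3: P1 chooses H (8 vs 5)
Stage 2: P2: F->2, A->3 (anticipating H). Choose A
Stage 1: P1: O->4, E->8 (anticipating A, H). Choose E
SPE path: E -> A -> H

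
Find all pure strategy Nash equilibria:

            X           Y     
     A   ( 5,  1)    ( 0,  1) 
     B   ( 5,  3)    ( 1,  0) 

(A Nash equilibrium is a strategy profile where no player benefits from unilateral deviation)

Nash equilibrium: (A, X), (B, X)

Work:
Best responses:
  P1 vs X: payoffs [5, 5] → best response A/B (payoff 5)
  P1 vs Y: payoffs [0, 1] → best response B (payoff 1)
  P2 vs A: payoffs [1, 1] → best response X/Y (payoff 1)
  P2 vs B: payoffs [3, 0] → best response X (payoff 3)
Mutual best responses: (A,X), (B,X) → Nash equilibria.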